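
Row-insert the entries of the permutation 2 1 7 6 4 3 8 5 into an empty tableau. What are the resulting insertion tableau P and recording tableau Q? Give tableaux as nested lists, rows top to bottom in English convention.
Insert each entry of the permutation into P by Schensted row insertion, recording in Q the position of each new cell.

Insert 2: appended to row 1. P = [[2]].
Insert 1: 1 bumps 2 from row 1; 2 starts row 2. P = [[1], [2]].
Insert 7: appended to row 1. P = [[1, 7], [2]].
Insert 6: 6 bumps 7 from row 1; 7 appends to row 2. P = [[1, 6], [2, 7]].
Insert 4: 4 bumps 6 from row 1; 6 bumps 7 from row 2; 7 starts row 3. P = [[1, 4], [2, 6], [7]].
Insert 3: 3 bumps 4 from row 1; 4 bumps 6 from row 2; 6 bumps 7 from row 3; 7 starts row 4. P = [[1, 3], [2, 4], [6], [7]].
Insert 8: appended to row 1. P = [[1, 3, 8], [2, 4], [6], [7]].
Insert 5: 5 bumps 8 from row 1; 8 appends to row 2. P = [[1, 3, 5], [2, 4, 8], [6], [7]].

So P = [[1, 3, 5], [2, 4, 8], [6], [7]], Q = [[1, 3, 7], [2, 4, 8], [5], [6]].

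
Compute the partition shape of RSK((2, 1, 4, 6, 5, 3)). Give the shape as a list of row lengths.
[3, 2, 1]

RSK row insertion gives P = [[1, 3, 5], [2, 4], [6]], which has shape [3, 2, 1].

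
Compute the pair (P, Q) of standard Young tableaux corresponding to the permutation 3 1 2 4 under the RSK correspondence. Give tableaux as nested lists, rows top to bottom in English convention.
P = [[1, 2, 4], [3]], Q = [[1, 3, 4], [2]]

Insert each entry of the permutation into P by Schensted row insertion, recording in Q the position of each new cell.

Insert 3: appended to row 1. P = [[3]].
Insert 1: 1 bumps 3 from row 1; 3 starts row 2. P = [[1], [3]].
Insert 2: appended to row 1. P = [[1, 2], [3]].
Insert 4: appended to row 1. P = [[1, 2, 4], [3]].

So P = [[1, 2, 4], [3]], Q = [[1, 3, 4], [2]].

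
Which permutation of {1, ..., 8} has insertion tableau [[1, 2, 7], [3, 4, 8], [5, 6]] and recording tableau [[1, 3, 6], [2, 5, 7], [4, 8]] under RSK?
5 3 6 1 4 8 7 2

Reverse the RSK construction: for i from n down to 1, find the cell of Q containing i, remove the entry at that cell from P, and reverse-bump it up through P; the value ejected from row 1 is w(i).

Step i=8: Q has 8 at row 3, column 2; remove 6 from row 3 of P and reverse-bump: 6 enters row 2 and ejects 4; 4 enters row 1 and ejects 2. So w(8) = 2. P is now [[1, 4, 7], [3, 6, 8], [5]].
Step i=7: Q has 7 at row 2, column 3; remove 8 from row 2 of P and reverse-bump: 8 enters row 1 and ejects 7. So w(7) = 7. P is now [[1, 4, 8], [3, 6], [5]].
Step i=6: Q has 6 at row 1, column 3; remove that cell from P, ejecting 8. So w(6) = 8. P is now [[1, 4], [3, 6], [5]].
Step i=5: Q has 5 at row 2, column 2; remove 6 from row 2 of P and reverse-bump: 6 enters row 1 and ejects 4. So w(5) = 4. P is now [[1, 6], [3], [5]].
Step i=4: Q has 4 at row 3, column 1; remove 5 from row 3 of P and reverse-bump: 5 enters row 2 and ejects 3; 3 enters row 1 and ejects 1. So w(4) = 1. P is now [[3, 6], [5]].
Step i=3: Q has 3 at row 1, column 2; remove that cell from P, ejecting 6. So w(3) = 6. P is now [[3], [5]].
Step i=2: Q has 2 at row 2, column 1; remove 5 from row 2 of P and reverse-bump: 5 enters row 1 and ejects 3. So w(2) = 3. P is now [[5]].
Step i=1: Q has 1 at row 1, column 1; remove that cell from P, ejecting 5. So w(1) = 5. P is now [].

So w = 5 3 6 1 4 8 7 2.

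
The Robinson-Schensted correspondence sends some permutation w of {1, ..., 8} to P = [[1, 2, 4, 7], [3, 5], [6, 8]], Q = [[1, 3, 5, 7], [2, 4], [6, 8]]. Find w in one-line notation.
Reverse the RSK construction: for i from n down to 1, find the cell of Q containing i, remove the entry at that cell from P, and reverse-bump it up through P; the value ejected from row 1 is w(i).

Step i=8: Q has 8 at row 3, column 2; remove 8 from row 3 of P and reverse-bump: 8 enters row 2 and ejects 5; 5 enters row 1 and ejects 4. So w(8) = 4. P is now [[1, 2, 5, 7], [3, 8], [6]].
Step i=7: Q has 7 at row 1, column 4; remove that cell from P, ejecting 7. So w(7) = 7. P is now [[1, 2, 5], [3, 8], [6]].
Step i=6: Q has 6 at row 3, column 1; remove 6 from row 3 of P and reverse-bump: 6 enters row 2 and ejects 3; 3 enters row 1 and ejects 2. So w(6) = 2. P is now [[1, 3, 5], [6, 8]].
Step i=5: Q has 5 at row 1, column 3; remove that cell from P, ejecting 5. So w(5) = 5. P is now [[1, 3], [6, 8]].
Step i=4: Q has 4 at row 2, column 2; remove 8 from row 2 of P and reverse-bump: 8 enters row 1 and ejects 3. So w(4) = 3. P is now [[1, 8], [6]].
Step i=3: Q has 3 at row 1, column 2; remove that cell from P, ejecting 8. So w(3) = 8. P is now [[1], [6]].
Step i=2: Q has 2 at row 2, column 1; remove 6 from row 2 of P and reverse-bump: 6 enters row 1 and ejects 1. So w(2) = 1. P is now [[6]].
Step i=1: Q has 1 at row 1, column 1; remove that cell from P, ejecting 6. So w(1) = 6. P is now [].

So w = 6 1 8 3 5 2 7 4.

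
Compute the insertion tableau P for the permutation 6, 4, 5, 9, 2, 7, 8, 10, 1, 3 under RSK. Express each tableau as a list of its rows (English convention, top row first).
Insert 6: appended to row 1. P = [[6]].
Insert 4: 4 bumps 6 from row 1; 6 starts row 2. P = [[4], [6]].
Insert 5: appended to row 1. P = [[4, 5], [6]].
Insert 9: appended to row 1. P = [[4, 5, 9], [6]].
Insert 2: 2 bumps 4 from row 1; 4 bumps 6 from row 2; 6 starts row 3. P = [[2, 5, 9], [4], [6]].
Insert 7: 7 bumps 9 from row 1; 9 appends to row 2. P = [[2, 5, 7], [4, 9], [6]].
Insert 8: appended to row 1. P = [[2, 5, 7, 8], [4, 9], [6]].
Insert 10: appended to row 1. P = [[2, 5, 7, 8, 10], [4, 9], [6]].
Insert 1: 1 bumps 2 from row 1; 2 bumps 4 from row 2; 4 bumps 6 from row 3; 6 starts row 4. P = [[1, 5, 7, 8, 10], [2, 9], [4], [6]].
Insert 3: 3 bumps 5 from row 1; 5 bumps 9 from row 2; 9 appends to row 3. P = [[1, 3, 7, 8, 10], [2, 5], [4, 9], [6]].

So P = [[1, 3, 7, 8, 10], [2, 5], [4, 9], [6]].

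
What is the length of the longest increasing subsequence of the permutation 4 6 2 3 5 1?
3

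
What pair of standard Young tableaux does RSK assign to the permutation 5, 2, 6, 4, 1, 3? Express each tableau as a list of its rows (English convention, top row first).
Insert each entry of the permutation into P by Schensted row insertion, recording in Q the position of each new cell.

Insert 5: appended to row 1. P = [[5]].
Insert 2: 2 bumps 5 from row 1; 5 starts row 2. P = [[2], [5]].
Insert 6: appended to row 1. P = [[2, 6], [5]].
Insert 4: 4 bumps 6 from row 1; 6 appends to row 2. P = [[2, 4], [5, 6]].
Insert 1: 1 bumps 2 from row 1; 2 bumps 5 from row 2; 5 starts row 3. P = [[1, 4], [2, 6], [5]].
Insert 3: 3 bumps 4 from row 1; 4 bumps 6 from row 2; 6 appends to row 3. P = [[1, 3], [2, 4], [5, 6]].

So P = [[1, 3], [2, 4], [5, 6]], Q = [[1, 3], [2, 4], [5, 6]].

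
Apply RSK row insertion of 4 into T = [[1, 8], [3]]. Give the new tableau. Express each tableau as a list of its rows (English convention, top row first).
[[1, 4], [3, 8]]

In row 1, 4 replaces 8 (the leftmost entry greater than 4); 8 is bumped to row 2. 8 is appended to row 2. The new tableau is [[1, 4], [3, 8]].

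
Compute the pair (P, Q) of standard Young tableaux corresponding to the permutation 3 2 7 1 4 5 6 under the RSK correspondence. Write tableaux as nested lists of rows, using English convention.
Insert each entry of the permutation into P by Schensted row insertion, recording in Q the position of each new cell.

Insert 3: appended to row 1. P = [[3]], Q = [[1]].
Insert 2: 2 bumps 3 from row 1; 3 starts row 2. P = [[2], [3]], Q = [[1], [2]].
Insert 7: appended to row 1. P = [[2, 7], [3]], Q = [[1, 3], [2]].
Insert 1: 1 bumps 2 from row 1; 2 bumps 3 from row 2; 3 starts row 3. P = [[1, 7], [2], [3]], Q = [[1, 3], [2], [4]].
Insert 4: 4 bumps 7 from row 1; 7 appends to row 2. P = [[1, 4], [2, 7], [3]], Q = [[1, 3], [2, 5], [4]].
Insert 5: appended to row 1. P = [[1, 4, 5], [2, 7], [3]], Q = [[1, 3, 6], [2, 5], [4]].
Insert 6: appended to row 1. P = [[1, 4, 5, 6], [2, 7], [3]], Q = [[1, 3, 6, 7], [2, 5], [4]].

So P = [[1, 4, 5, 6], [2, 7], [3]], Q = [[1, 3, 6, 7], [2, 5], [4]].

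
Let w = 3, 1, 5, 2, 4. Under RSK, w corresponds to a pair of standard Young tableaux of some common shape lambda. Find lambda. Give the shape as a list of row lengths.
[3, 2]

Row-insert each entry into an empty tableau.

After inserting 3: P = [[3]].
After inserting 1: P = [[1], [3]].
After inserting 5: P = [[1, 5], [3]].
After inserting 2: P = [[1, 2], [3, 5]].
After inserting 4: P = [[1, 2, 4], [3, 5]].

The final insertion tableau P = [[1, 2, 4], [3, 5]] has shape [3, 2].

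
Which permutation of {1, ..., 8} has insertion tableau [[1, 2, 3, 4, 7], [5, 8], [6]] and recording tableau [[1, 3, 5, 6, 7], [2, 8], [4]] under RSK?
6 1 5 2 3 4 8 7

Reverse the RSK construction: for i from n down to 1, find the cell of Q containing i, remove the entry at that cell from P, and reverse-bump it up through P; the value ejected from row 1 is w(i).

Step i=8: Q has 8 at row 2, column 2; remove 8 from row 2 of P and reverse-bump: 8 enters row 1 and ejects 7. So w(8) = 7. P is now [[1, 2, 3, 4, 8], [5], [6]].
Step i=7: Q has 7 at row 1, column 5; remove that cell from P, ejecting 8. So w(7) = 8. P is now [[1, 2, 3, 4], [5], [6]].
Step i=6: Q has 6 at row 1, column 4; remove that cell from P, ejecting 4. So w(6) = 4. P is now [[1, 2, 3], [5], [6]].
Step i=5: Q has 5 at row 1, column 3; remove that cell from P, ejecting 3. So w(5) = 3. P is now [[1, 2], [5], [6]].
Step i=4: Q has 4 at row 3, column 1; remove 6 from row 3 of P and reverse-bump: 6 enters row 2 and ejects 5; 5 enters row 1 and ejects 2. So w(4) = 2. P is now [[1, 5], [6]].
Step i=3: Q has 3 at row 1, column 2; remove that cell from P, ejecting 5. So w(3) = 5. P is now [[1], [6]].
Step i=2: Q has 2 at row 2, column 1; remove 6 from row 2 of P and reverse-bump: 6 enters row 1 and ejects 1. So w(2) = 1. P is now [[6]].
Step i=1: Q has 1 at row 1, column 1; remove that cell from P, ejecting 6. So w(1) = 6. P is now [].

So w = 6 1 5 2 3 4 8 7.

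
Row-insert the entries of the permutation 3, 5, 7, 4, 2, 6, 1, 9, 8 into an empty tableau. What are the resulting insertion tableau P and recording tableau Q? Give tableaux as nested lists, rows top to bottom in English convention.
Insert each entry of the permutation into P by Schensted row insertion, recording in Q the position of each new cell.

Insert 3: appended to row 1. P = [[3]].
Insert 5: appended to row 1. P = [[3, 5]].
Insert 7: appended to row 1. P = [[3, 5, 7]].
Insert 4: 4 bumps 5 from row 1; 5 starts row 2. P = [[3, 4, 7], [5]].
Insert 2: 2 bumps 3 from row 1; 3 bumps 5 from row 2; 5 starts row 3. P = [[2, 4, 7], [3], [5]].
Insert 6: 6 bumps 7 from row 1; 7 appends to row 2. P = [[2, 4, 6], [3, 7], [5]].
Insert 1: 1 bumps 2 from row 1; 2 bumps 3 from row 2; 3 bumps 5 from row 3; 5 starts row 4. P = [[1, 4, 6], [2, 7], [3], [5]].
Insert 9: appended to row 1. P = [[1, 4, 6, 9], [2, 7], [3], [5]].
Insert 8: 8 bumps 9 from row 1; 9 appends to row 2. P = [[1, 4, 6, 8], [2, 7, 9], [3], [5]].

So P = [[1, 4, 6, 8], [2, 7, 9], [3], [5]], Q = [[1, 2, 3, 8], [4, 6, 9], [5], [7]].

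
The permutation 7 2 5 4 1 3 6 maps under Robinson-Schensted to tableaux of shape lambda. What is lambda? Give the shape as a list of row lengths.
[3, 2, 1, 1]

RSK row insertion gives P = [[1, 3, 6], [2, 4], [5], [7]], which has shape [3, 2, 1, 1].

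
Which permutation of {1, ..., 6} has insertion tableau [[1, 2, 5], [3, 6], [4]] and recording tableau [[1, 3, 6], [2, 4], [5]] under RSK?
4 1 6 3 2 5

Reverse the RSK construction: for i from n down to 1, find the cell of Q containing i, remove the entry at that cell from P, and reverse-bump it up through P; the value ejected from row 1 is w(i).

Step i=6: Q has 6 at row 1, column 3; remove that cell from P, ejecting 5. So w(6) = 5. P is now [[1, 2], [3, 6], [4]].
Step i=5: Q has 5 at row 3, column 1; remove 4 from row 3 of P and reverse-bump: 4 enters row 2 and ejects 3; 3 enters row 1 and ejects 2. So w(5) = 2. P is now [[1, 3], [4, 6]].
Step i=4: Q has 4 at row 2, column 2; remove 6 from row 2 of P and reverse-bump: 6 enters row 1 and ejects 3. So w(4) = 3. P is now [[1, 6], [4]].
Step i=3: Q has 3 at row 1, column 2; remove that cell from P, ejecting 6. So w(3) = 6. P is now [[1], [4]].
Step i=2: Q has 2 at row 2, column 1; remove 4 from row 2 of P and reverse-bump: 4 enters row 1 and ejects 1. So w(2) = 1. P is now [[4]].
Step i=1: Q has 1 at row 1, column 1; remove that cell from P, ejecting 4. So w(1) = 4. P is now [].

So w = 4 1 6 3 2 5.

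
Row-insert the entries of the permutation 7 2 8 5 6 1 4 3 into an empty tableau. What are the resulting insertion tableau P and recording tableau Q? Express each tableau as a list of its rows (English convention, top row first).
P = [[1, 3, 6], [2, 4], [5, 8], [7]], Q = [[1, 3, 5], [2, 4], [6, 7], [8]]

Insert each entry of the permutation into P by Schensted row insertion, recording in Q the position of each new cell.

Insert 7: appended to row 1. P = [[7]].
Insert 2: 2 bumps 7 from row 1; 7 starts row 2. P = [[2], [7]].
Insert 8: appended to row 1. P = [[2, 8], [7]].
Insert 5: 5 bumps 8 from row 1; 8 appends to row 2. P = [[2, 5], [7, 8]].
Insert 6: appended to row 1. P = [[2, 5, 6], [7, 8]].
Insert 1: 1 bumps 2 from row 1; 2 bumps 7 from row 2; 7 starts row 3. P = [[1, 5, 6], [2, 8], [7]].
Insert 4: 4 bumps 5 from row 1; 5 bumps 8 from row 2; 8 appends to row 3. P = [[1, 4, 6], [2, 5], [7, 8]].
Insert 3: 3 bumps 4 from row 1; 4 bumps 5 from row 2; 5 bumps 7 from row 3; 7 starts row 4. P = [[1, 3, 6], [2, 4], [5, 8], [7]].

So P = [[1, 3, 6], [2, 4], [5, 8], [7]], Q = [[1, 3, 5], [2, 4], [6, 7], [8]].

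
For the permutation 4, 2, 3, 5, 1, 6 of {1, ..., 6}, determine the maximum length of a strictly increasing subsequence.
4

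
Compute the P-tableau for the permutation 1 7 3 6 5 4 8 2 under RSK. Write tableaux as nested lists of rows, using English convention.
P = [[1, 2, 4, 8], [3], [5], [6], [7]]

Insert 1: appended to row 1. P = [[1]].
Insert 7: appended to row 1. P = [[1, 7]].
Insert 3: 3 bumps 7 from row 1; 7 starts row 2. P = [[1, 3], [7]].
Insert 6: appended to row 1. P = [[1, 3, 6], [7]].
Insert 5: 5 bumps 6 from row 1; 6 bumps 7 from row 2; 7 starts row 3. P = [[1, 3, 5], [6], [7]].
Insert 4: 4 bumps 5 from row 1; 5 bumps 6 from row 2; 6 bumps 7 from row 3; 7 starts row 4. P = [[1, 3, 4], [5], [6], [7]].
Insert 8: appended to row 1. P = [[1, 3, 4, 8], [5], [6], [7]].
Insert 2: 2 bumps 3 from row 1; 3 bumps 5 from row 2; 5 bumps 6 from row 3; 6 bumps 7 from row 4; 7 starts row 5. P = [[1, 2, 4, 8], [3], [5], [6], [7]].

So P = [[1, 2, 4, 8], [3], [5], [6], [7]].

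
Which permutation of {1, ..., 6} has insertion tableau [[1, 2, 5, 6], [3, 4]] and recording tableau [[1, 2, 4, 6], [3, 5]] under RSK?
Reverse the RSK construction: for i from n down to 1, find the cell of Q containing i, remove the entry at that cell from P, and reverse-bump it up through P; the value ejected from row 1 is w(i).

Step i=6: Q has 6 at row 1, column 4; remove that cell from P, ejecting 6. So w(6) = 6. P is now [[1, 2, 5], [3, 4]].
Step i=5: Q has 5 at row 2, column 2; remove 4 from row 2 of P and reverse-bump: 4 enters row 1 and ejects 2. So w(5) = 2. P is now [[1, 4, 5], [3]].
Step i=4: Q has 4 at row 1, column 3; remove that cell from P, ejecting 5. So w(4) = 5. P is now [[1, 4], [3]].
Step i=3: Q has 3 at row 2, column 1; remove 3 from row 2 of P and reverse-bump: 3 enters row 1 and ejects 1. So w(3) = 1. P is now [[3, 4]].
Step i=2: Q has 2 at row 1, column 2; remove that cell from P, ejecting 4. So w(2) = 4. P is now [[3]].
Step i=1: Q has 1 at row 1, column 1; remove that cell from P, ejecting 3. So w(1) = 3. P is now [].

So w = 3 4 1 5 2 6.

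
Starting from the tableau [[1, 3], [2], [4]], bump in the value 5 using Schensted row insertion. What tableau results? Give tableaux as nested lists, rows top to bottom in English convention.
[[1, 3, 5], [2], [4]]

5 is larger than every entry of row 1, so it is appended to row 1. The new tableau is [[1, 3, 5], [2], [4]].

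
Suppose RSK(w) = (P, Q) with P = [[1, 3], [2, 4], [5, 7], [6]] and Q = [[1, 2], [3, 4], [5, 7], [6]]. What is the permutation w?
6 7 2 5 4 1 3

Reverse the RSK construction: for i from n down to 1, find the cell of Q containing i, remove the entry at that cell from P, and reverse-bump it up through P; the value ejected from row 1 is w(i).

Step i=7: Q has 7 at row 3, column 2; remove 7 from row 3 of P and reverse-bump: 7 enters row 2 and ejects 4; 4 enters row 1 and ejects 3. So w(7) = 3. P is now [[1, 4], [2, 7], [5], [6]].
Step i=6: Q has 6 at row 4, column 1; remove 6 from row 4 of P and reverse-bump: 6 enters row 3 and ejects 5; 5 enters row 2 and ejects 2; 2 enters row 1 and ejects 1. So w(6) = 1. P is now [[2, 4], [5, 7], [6]].
Step i=5: Q has 5 at row 3, column 1; remove 6 from row 3 of P and reverse-bump: 6 enters row 2 and ejects 5; 5 enters row 1 and ejects 4. So w(5) = 4. P is now [[2, 5], [6, 7]].
Step i=4: Q has 4 at row 2, column 2; remove 7 from row 2 of P and reverse-bump: 7 enters row 1 and ejects 5. So w(4) = 5. P is now [[2, 7], [6]].
Step i=3: Q has 3 at row 2, column 1; remove 6 from row 2 of P and reverse-bump: 6 enters row 1 and ejects 2. So w(3) = 2. P is now [[6, 7]].
Step i=2: Q has 2 at row 1, column 2; remove that cell from P, ejecting 7. So w(2) = 7. P is now [[6]].
Step i=1: Q has 1 at row 1, column 1; remove that cell from P, ejecting 6. So w(1) = 6. P is now [].

So w = 6 7 2 5 4 1 3.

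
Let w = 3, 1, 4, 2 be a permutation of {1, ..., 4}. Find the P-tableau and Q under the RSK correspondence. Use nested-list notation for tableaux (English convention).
P = [[1, 2], [3, 4]], Q = [[1, 3], [2, 4]]

Insert each entry of the permutation into P by Schensted row insertion, recording in Q the position of each new cell.

Insert 3: appended to row 1. P = [[3]].
Insert 1: 1 bumps 3 from row 1; 3 starts row 2. P = [[1], [3]].
Insert 4: appended to row 1. P = [[1, 4], [3]].
Insert 2: 2 bumps 4 from row 1; 4 appends to row 2. P = [[1, 2], [3, 4]].

So P = [[1, 2], [3, 4]], Q = [[1, 3], [2, 4]].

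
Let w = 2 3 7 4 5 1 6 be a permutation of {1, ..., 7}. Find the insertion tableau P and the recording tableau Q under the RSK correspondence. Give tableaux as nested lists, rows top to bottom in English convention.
Insert each entry of the permutation into P by Schensted row insertion, recording in Q the position of each new cell.

After inserting 2: P = [[2]].
After inserting 3: P = [[2, 3]].
After inserting 7: P = [[2, 3, 7]].
After inserting 4: P = [[2, 3, 4], [7]].
After inserting 5: P = [[2, 3, 4, 5], [7]].
After inserting 1: P = [[1, 3, 4, 5], [2], [7]].
After inserting 6: P = [[1, 3, 4, 5, 6], [2], [7]].

So P = [[1, 3, 4, 5, 6], [2], [7]], Q = [[1, 2, 3, 5, 7], [4], [6]].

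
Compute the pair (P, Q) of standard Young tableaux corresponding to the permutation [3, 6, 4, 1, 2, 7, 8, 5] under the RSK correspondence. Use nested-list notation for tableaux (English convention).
P = [[1, 2, 5, 8], [3, 4, 7], [6]], Q = [[1, 2, 6, 7], [3, 5, 8], [4]]

Insert each entry of the permutation into P by Schensted row insertion, recording in Q the position of each new cell.

Insert 3: appended to row 1. P = [[3]].
Insert 6: appended to row 1. P = [[3, 6]].
Insert 4: 4 bumps 6 from row 1; 6 starts row 2. P = [[3, 4], [6]].
Insert 1: 1 bumps 3 from row 1; 3 bumps 6 from row 2; 6 starts row 3. P = [[1, 4], [3], [6]].
Insert 2: 2 bumps 4 from row 1; 4 appends to row 2. P = [[1, 2], [3, 4], [6]].
Insert 7: appended to row 1. P = [[1, 2, 7], [3, 4], [6]].
Insert 8: appended to row 1. P = [[1, 2, 7, 8], [3, 4], [6]].
Insert 5: 5 bumps 7 from row 1; 7 appends to row 2. P = [[1, 2, 5, 8], [3, 4, 7], [6]].

So P = [[1, 2, 5, 8], [3, 4, 7], [6]], Q = [[1, 2, 6, 7], [3, 5, 8], [4]].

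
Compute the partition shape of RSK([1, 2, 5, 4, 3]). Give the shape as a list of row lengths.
Row-insert each entry into an empty tableau.

After inserting 1: P = [[1]].
After inserting 2: P = [[1, 2]].
After inserting 5: P = [[1, 2, 5]].
After inserting 4: P = [[1, 2, 4], [5]].
After inserting 3: P = [[1, 2, 3], [4], [5]].

The final insertion tableau P = [[1, 2, 3], [4], [5]] has shape [3, 1, 1].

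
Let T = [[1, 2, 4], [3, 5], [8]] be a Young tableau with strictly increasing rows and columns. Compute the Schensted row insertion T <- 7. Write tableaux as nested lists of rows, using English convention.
7 is larger than every entry of row 1, so it is appended to row 1. The new tableau is [[1, 2, 4, 7], [3, 5], [8]].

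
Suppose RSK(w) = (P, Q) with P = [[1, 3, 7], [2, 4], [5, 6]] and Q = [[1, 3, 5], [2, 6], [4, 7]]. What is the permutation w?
Reverse the RSK construction: for i from n down to 1, find the cell of Q containing i, remove the entry at that cell from P, and reverse-bump it up through P; the value ejected from row 1 is w(i).

Step i=7: Q has 7 at row 3, column 2; remove 6 from row 3 of P and reverse-bump: 6 enters row 2 and ejects 4; 4 enters row 1 and ejects 3. So w(7) = 3. P is now [[1, 4, 7], [2, 6], [5]].
Step i=6: Q has 6 at row 2, column 2; remove 6 from row 2 of P and reverse-bump: 6 enters row 1 and ejects 4. So w(6) = 4. P is now [[1, 6, 7], [2], [5]].
Step i=5: Q has 5 at row 1, column 3; remove that cell from P, ejecting 7. So w(5) = 7. P is now [[1, 6], [2], [5]].
Step i=4: Q has 4 at row 3, column 1; remove 5 from row 3 of P and reverse-bump: 5 enters row 2 and ejects 2; 2 enters row 1 and ejects 1. So w(4) = 1. P is now [[2, 6], [5]].
Step i=3: Q has 3 at row 1, column 2; remove that cell from P, ejecting 6. So w(3) = 6. P is now [[2], [5]].
Step i=2: Q has 2 at row 2, column 1; remove 5 from row 2 of P and reverse-bump: 5 enters row 1 and ejects 2. So w(2) = 2. P is now [[5]].
Step i=1: Q has 1 at row 1, column 1; remove that cell from P, ejecting 5. So w(1) = 5. P is now [].

So w = 5 2 6 1 7 4 3.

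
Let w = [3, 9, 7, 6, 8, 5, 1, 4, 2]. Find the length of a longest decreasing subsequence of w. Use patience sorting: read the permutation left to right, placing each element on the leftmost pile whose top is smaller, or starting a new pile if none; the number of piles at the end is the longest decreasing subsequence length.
6

3: new pile. tops = [3]
9: onto pile 1 (replacing 3). tops = [9]
7: new pile. tops = [9, 7]
6: new pile. tops = [9, 7, 6]
8: onto pile 2 (replacing 7). tops = [9, 8, 6]
5: new pile. tops = [9, 8, 6, 5]
1: new pile. tops = [9, 8, 6, 5, 1]
4: onto pile 5 (replacing 1). tops = [9, 8, 6, 5, 4]
2: new pile. tops = [9, 8, 6, 5, 4, 2]

6 piles, so the longest decreasing subsequence has length 6.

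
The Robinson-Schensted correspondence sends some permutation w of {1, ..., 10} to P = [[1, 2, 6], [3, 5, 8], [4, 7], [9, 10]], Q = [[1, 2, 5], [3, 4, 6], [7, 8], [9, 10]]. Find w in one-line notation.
Reverse the RSK construction: for i from n down to 1, find the cell of Q containing i, remove the entry at that cell from P, and reverse-bump it up through P; the value ejected from row 1 is w(i).

Step i=10: Q has 10 at row 4, column 2; remove 10 from row 4 of P and reverse-bump: 10 enters row 3 and ejects 7; 7 enters row 2 and ejects 5; 5 enters row 1 and ejects 2. So w(10) = 2. P is now [[1, 5, 6], [3, 7, 8], [4, 10], [9]].
Step i=9: Q has 9 at row 4, column 1; remove 9 from row 4 of P and reverse-bump: 9 enters row 3 and ejects 4; 4 enters row 2 and ejects 3; 3 enters row 1 and ejects 1. So w(9) = 1. P is now [[3, 5, 6], [4, 7, 8], [9, 10]].
Step i=8: Q has 8 at row 3, column 2; remove 10 from row 3 of P and reverse-bump: 10 enters row 2 and ejects 8; 8 enters row 1 and ejects 6. So w(8) = 6. P is now [[3, 5, 8], [4, 7, 10], [9]].
Step i=7: Q has 7 at row 3, column 1; remove 9 from row 3 of P and reverse-bump: 9 enters row 2 and ejects 7; 7 enters row 1 and ejects 5. So w(7) = 5. P is now [[3, 7, 8], [4, 9, 10]].
Step i=6: Q has 6 at row 2, column 3; remove 10 from row 2 of P and reverse-bump: 10 enters row 1 and ejects 8. So w(6) = 8. P is now [[3, 7, 10], [4, 9]].
Step i=5: Q has 5 at row 1, column 3; remove that cell from P, ejecting 10. So w(5) = 10. P is now [[3, 7], [4, 9]].
Step i=4: Q has 4 at row 2, column 2; remove 9 from row 2 of P and reverse-bump: 9 enters row 1 and ejects 7. So w(4) = 7. P is now [[3, 9], [4]].
Step i=3: Q has 3 at row 2, column 1; remove 4 from row 2 of P and reverse-bump: 4 enters row 1 and ejects 3. So w(3) = 3. P is now [[4, 9]].
Step i=2: Q has 2 at row 1, column 2; remove that cell from P, ejecting 9. So w(2) = 9. P is now [[4]].
Step i=1: Q has 1 at row 1, column 1; remove that cell from P, ejecting 4. So w(1) = 4. P is now [].

So w = 4 9 3 7 10 8 5 6 1 2.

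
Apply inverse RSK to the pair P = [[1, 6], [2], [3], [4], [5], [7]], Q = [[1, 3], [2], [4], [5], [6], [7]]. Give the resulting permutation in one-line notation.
Reverse the RSK construction: for i from n down to 1, find the cell of Q containing i, remove the entry at that cell from P, and reverse-bump it up through P; the value ejected from row 1 is w(i).

Step i=7: Q has 7 at row 6, column 1; remove 7 from row 6 of P and reverse-bump: 7 enters row 5 and ejects 5; 5 enters row 4 and ejects 4; 4 enters row 3 and ejects 3; 3 enters row 2 and ejects 2; 2 enters row 1 and ejects 1. So w(7) = 1. P is now [[2, 6], [3], [4], [5], [7]].
Step i=6: Q has 6 at row 5, column 1; remove 7 from row 5 of P and reverse-bump: 7 enters row 4 and ejects 5; 5 enters row 3 and ejects 4; 4 enters row 2 and ejects 3; 3 enters row 1 and ejects 2. So w(6) = 2. P is now [[3, 6], [4], [5], [7]].
Step i=5: Q has 5 at row 4, column 1; remove 7 from row 4 of P and reverse-bump: 7 enters row 3 and ejects 5; 5 enters row 2 and ejects 4; 4 enters row 1 and ejects 3. So w(5) = 3. P is now [[4, 6], [5], [7]].
Step i=4: Q has 4 at row 3, column 1; remove 7 from row 3 of P and reverse-bump: 7 enters row 2 and ejects 5; 5 enters row 1 and ejects 4. So w(4) = 4. P is now [[5, 6], [7]].
Step i=3: Q has 3 at row 1, column 2; remove that cell from P, ejecting 6. So w(3) = 6. P is now [[5], [7]].
Step i=2: Q has 2 at row 2, column 1; remove 7 from row 2 of P and reverse-bump: 7 enters row 1 and ejects 5. So w(2) = 5. P is now [[7]].
Step i=1: Q has 1 at row 1, column 1; remove that cell from P, ejecting 7. So w(1) = 7. P is now [].

So w = 7 5 6 4 3 2 1.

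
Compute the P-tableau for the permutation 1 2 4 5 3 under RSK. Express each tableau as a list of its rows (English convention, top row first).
After inserting 1: P = [[1]].
After inserting 2: P = [[1, 2]].
After inserting 4: P = [[1, 2, 4]].
After inserting 5: P = [[1, 2, 4, 5]].
After inserting 3: P = [[1, 2, 3, 5], [4]].

So P = [[1, 2, 3, 5], [4]].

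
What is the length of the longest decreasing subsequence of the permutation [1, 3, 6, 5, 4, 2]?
4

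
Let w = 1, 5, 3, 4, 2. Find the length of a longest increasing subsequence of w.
3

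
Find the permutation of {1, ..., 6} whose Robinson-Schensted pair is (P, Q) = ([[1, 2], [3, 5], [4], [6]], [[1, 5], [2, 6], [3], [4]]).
6 4 3 1 5 2

Reverse the RSK construction: for i from n down to 1, find the cell of Q containing i, remove the entry at that cell from P, and reverse-bump it up through P; the value ejected from row 1 is w(i).

Step i=6: Q has 6 at row 2, column 2; remove 5 from row 2 of P and reverse-bump: 5 enters row 1 and ejects 2. So w(6) = 2. P is now [[1, 5], [3], [4], [6]].
Step i=5: Q has 5 at row 1, column 2; remove that cell from P, ejecting 5. So w(5) = 5. P is now [[1], [3], [4], [6]].
Step i=4: Q has 4 at row 4, column 1; remove 6 from row 4 of P and reverse-bump: 6 enters row 3 and ejects 4; 4 enters row 2 and ejects 3; 3 enters row 1 and ejects 1. So w(4) = 1. P is now [[3], [4], [6]].
Step i=3: Q has 3 at row 3, column 1; remove 6 from row 3 of P and reverse-bump: 6 enters row 2 and ejects 4; 4 enters row 1 and ejects 3. So w(3) = 3. P is now [[4], [6]].
Step i=2: Q has 2 at row 2, column 1; remove 6 from row 2 of P and reverse-bump: 6 enters row 1 and ejects 4. So w(2) = 4. P is now [[6]].
Step i=1: Q has 1 at row 1, column 1; remove that cell from P, ejecting 6. So w(1) = 6. P is now [].

So w = 6 4 3 1 5 2.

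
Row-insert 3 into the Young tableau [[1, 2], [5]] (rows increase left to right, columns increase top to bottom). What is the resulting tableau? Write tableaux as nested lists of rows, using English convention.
3 is larger than every entry of row 1, so it is appended to row 1. The new tableau is [[1, 2, 3], [5]].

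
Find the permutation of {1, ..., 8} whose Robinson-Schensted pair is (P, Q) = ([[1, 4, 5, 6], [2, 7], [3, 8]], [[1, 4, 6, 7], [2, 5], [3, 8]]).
Reverse the RSK construction: for i from n down to 1, find the cell of Q containing i, remove the entry at that cell from P, and reverse-bump it up through P; the value ejected from row 1 is w(i).

Step i=8: Q has 8 at row 3, column 2; remove 8 from row 3 of P and reverse-bump: 8 enters row 2 and ejects 7; 7 enters row 1 and ejects 6. So w(8) = 6. P is now [[1, 4, 5, 7], [2, 8], [3]].
Step i=7: Q has 7 at row 1, column 4; remove that cell from P, ejecting 7. So w(7) = 7. P is now [[1, 4, 5], [2, 8], [3]].
Step i=6: Q has 6 at row 1, column 3; remove that cell from P, ejecting 5. So w(6) = 5. P is now [[1, 4], [2, 8], [3]].
Step i=5: Q has 5 at row 2, column 2; remove 8 from row 2 of P and reverse-bump: 8 enters row 1 and ejects 4. So w(5) = 4. P is now [[1, 8], [2], [3]].
Step i=4: Q has 4 at row 1, column 2; remove that cell from P, ejecting 8. So w(4) = 8. P is now [[1], [2], [3]].
Step i=3: Q has 3 at row 3, column 1; remove 3 from row 3 of P and reverse-bump: 3 enters row 2 and ejects 2; 2 enters row 1 and ejects 1. So w(3) = 1. P is now [[2], [3]].
Step i=2: Q has 2 at row 2, column 1; remove 3 from row 2 of P and reverse-bump: 3 enters row 1 and ejects 2. So w(2) = 2. P is now [[3]].
Step i=1: Q has 1 at row 1, column 1; remove that cell from P, ejecting 3. So w(1) = 3. P is now [].

So w = 3 2 1 8 4 5 7 6.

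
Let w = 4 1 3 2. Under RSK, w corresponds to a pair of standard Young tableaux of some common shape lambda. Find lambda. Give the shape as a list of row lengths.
Row-insert each entry into an empty tableau.

After inserting 4: P = [[4]].
After inserting 1: P = [[1], [4]].
After inserting 3: P = [[1, 3], [4]].
After inserting 2: P = [[1, 2], [3], [4]].

The final insertion tableau P = [[1, 2], [3], [4]] has shape [2, 1, 1].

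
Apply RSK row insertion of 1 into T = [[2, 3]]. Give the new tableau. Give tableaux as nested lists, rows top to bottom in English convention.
In row 1, 1 replaces 2 (the leftmost entry greater than 1); 2 is bumped to row 2. 2 starts a new row 2. The new tableau is [[1, 3], [2]].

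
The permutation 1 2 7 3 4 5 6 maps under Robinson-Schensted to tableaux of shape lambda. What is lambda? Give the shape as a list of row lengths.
Row-insert each entry into an empty tableau.

After inserting 1: P = [[1]].
After inserting 2: P = [[1, 2]].
After inserting 7: P = [[1, 2, 7]].
After inserting 3: P = [[1, 2, 3], [7]].
After inserting 4: P = [[1, 2, 3, 4], [7]].
After inserting 5: P = [[1, 2, 3, 4, 5], [7]].
After inserting 6: P = [[1, 2, 3, 4, 5, 6], [7]].

The final insertion tableau P = [[1, 2, 3, 4, 5, 6], [7]] has shape [6, 1].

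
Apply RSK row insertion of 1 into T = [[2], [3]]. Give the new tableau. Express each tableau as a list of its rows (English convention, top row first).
[[1], [2], [3]]

In row 1, 1 replaces 2 (the leftmost entry greater than 1); 2 is bumped to row 2. In row 2, 2 replaces 3 (the leftmost entry greater than 2); 3 is bumped to row 3. 3 starts a new row 3. The new tableau is [[1], [2], [3]].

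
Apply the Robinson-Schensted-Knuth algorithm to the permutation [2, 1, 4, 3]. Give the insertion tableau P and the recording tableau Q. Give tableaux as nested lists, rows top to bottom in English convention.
Insert each entry of the permutation into P by Schensted row insertion, recording in Q the position of each new cell.

Insert 2: appended to row 1. P = [[2]].
Insert 1: 1 bumps 2 from row 1; 2 starts row 2. P = [[1], [2]].
Insert 4: appended to row 1. P = [[1, 4], [2]].
Insert 3: 3 bumps 4 from row 1; 4 appends to row 2. P = [[1, 3], [2, 4]].

So P = [[1, 3], [2, 4]], Q = [[1, 3], [2, 4]].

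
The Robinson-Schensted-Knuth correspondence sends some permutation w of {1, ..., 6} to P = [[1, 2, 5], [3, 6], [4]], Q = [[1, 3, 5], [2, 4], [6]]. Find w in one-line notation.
Reverse the RSK construction: for i from n down to 1, find the cell of Q containing i, remove the entry at that cell from P, and reverse-bump it up through P; the value ejected from row 1 is w(i).

Step i=6: Q has 6 at row 3, column 1; remove 4 from row 3 of P and reverse-bump: 4 enters row 2 and ejects 3; 3 enters row 1 and ejects 2. So w(6) = 2. P is now [[1, 3, 5], [4, 6]].
Step i=5: Q has 5 at row 1, column 3; remove that cell from P, ejecting 5. So w(5) = 5. P is now [[1, 3], [4, 6]].
Step i=4: Q has 4 at row 2, column 2; remove 6 from row 2 of P and reverse-bump: 6 enters row 1 and ejects 3. So w(4) = 3. P is now [[1, 6], [4]].
Step i=3: Q has 3 at row 1, column 2; remove that cell from P, ejecting 6. So w(3) = 6. P is now [[1], [4]].
Step i=2: Q has 2 at row 2, column 1; remove 4 from row 2 of P and reverse-bump: 4 enters row 1 and ejects 1. So w(2) = 1. P is now [[4]].
Step i=1: Q has 1 at row 1, column 1; remove that cell from P, ejecting 4. So w(1) = 4. P is now [].

So w = 4 1 6 3 5 2.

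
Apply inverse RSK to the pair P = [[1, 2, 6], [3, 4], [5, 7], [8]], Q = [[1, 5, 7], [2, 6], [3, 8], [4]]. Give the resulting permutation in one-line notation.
8 5 3 1 7 4 6 2

Reverse the RSK construction: for i from n down to 1, find the cell of Q containing i, remove the entry at that cell from P, and reverse-bump it up through P; the value ejected from row 1 is w(i).

Step i=8: Q has 8 at row 3, column 2; remove 7 from row 3 of P and reverse-bump: 7 enters row 2 and ejects 4; 4 enters row 1 and ejects 2. So w(8) = 2. P is now [[1, 4, 6], [3, 7], [5], [8]].
Step i=7: Q has 7 at row 1, column 3; remove that cell from P, ejecting 6. So w(7) = 6. P is now [[1, 4], [3, 7], [5], [8]].
Step i=6: Q has 6 at row 2, column 2; remove 7 from row 2 of P and reverse-bump: 7 enters row 1 and ejects 4. So w(6) = 4. P is now [[1, 7], [3], [5], [8]].
Step i=5: Q has 5 at row 1, column 2; remove that cell from P, ejecting 7. So w(5) = 7. P is now [[1], [3], [5], [8]].
Step i=4: Q has 4 at row 4, column 1; remove 8 from row 4 of P and reverse-bump: 8 enters row 3 and ejects 5; 5 enters row 2 and ejects 3; 3 enters row 1 and ejects 1. So w(4) = 1. P is now [[3], [5], [8]].
Step i=3: Q has 3 at row 3, column 1; remove 8 from row 3 of P and reverse-bump: 8 enters row 2 and ejects 5; 5 enters row 1 and ejects 3. So w(3) = 3. P is now [[5], [8]].
Step i=2: Q has 2 at row 2, column 1; remove 8 from row 2 of P and reverse-bump: 8 enters row 1 and ejects 5. So w(2) = 5. P is now [[8]].
Step i=1: Q has 1 at row 1, column 1; remove that cell from P, ejecting 8. So w(1) = 8. P is now [].

So w = 8 5 3 1 7 4 6 2.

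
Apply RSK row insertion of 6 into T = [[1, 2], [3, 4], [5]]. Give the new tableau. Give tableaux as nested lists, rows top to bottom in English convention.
6 is larger than every entry of row 1, so it is appended to row 1. The new tableau is [[1, 2, 6], [3, 4], [5]].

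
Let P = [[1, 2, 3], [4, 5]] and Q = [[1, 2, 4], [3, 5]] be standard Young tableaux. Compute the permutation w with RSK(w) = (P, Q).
1 4 2 5 3

Reverse the RSK construction: for i from n down to 1, find the cell of Q containing i, remove the entry at that cell from P, and reverse-bump it up through P; the value ejected from row 1 is w(i).

Step i=5: Q has 5 at row 2, column 2; remove 5 from row 2 of P and reverse-bump: 5 enters row 1 and ejects 3. So w(5) = 3. P is now [[1, 2, 5], [4]].
Step i=4: Q has 4 at row 1, column 3; remove that cell from P, ejecting 5. So w(4) = 5. P is now [[1, 2], [4]].
Step i=3: Q has 3 at row 2, column 1; remove 4 from row 2 of P and reverse-bump: 4 enters row 1 and ejects 2. So w(3) = 2. P is now [[1, 4]].
Step i=2: Q has 2 at row 1, column 2; remove that cell from P, ejecting 4. So w(2) = 4. P is now [[1]].
Step i=1: Q has 1 at row 1, column 1; remove that cell from P, ejecting 1. So w(1) = 1. P is now [].

So w = 1 4 2 5 3.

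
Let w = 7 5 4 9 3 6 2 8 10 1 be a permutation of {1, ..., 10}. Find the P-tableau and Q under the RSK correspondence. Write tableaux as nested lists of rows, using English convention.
Insert each entry of the permutation into P by Schensted row insertion, recording in Q the position of each new cell.

After inserting 7: P = [[7]].
After inserting 5: P = [[5], [7]].
After inserting 4: P = [[4], [5], [7]].
After inserting 9: P = [[4, 9], [5], [7]].
After inserting 3: P = [[3, 9], [4], [5], [7]].
After inserting 6: P = [[3, 6], [4, 9], [5], [7]].
After inserting 2: P = [[2, 6], [3, 9], [4], [5], [7]].
After inserting 8: P = [[2, 6, 8], [3, 9], [4], [5], [7]].
After inserting 10: P = [[2, 6, 8, 10], [3, 9], [4], [5], [7]].
After inserting 1: P = [[1, 6, 8, 10], [2, 9], [3], [4], [5], [7]].

So P = [[1, 6, 8, 10], [2, 9], [3], [4], [5], [7]], Q = [[1, 4, 8, 9], [2, 6], [3], [5], [7], [10]].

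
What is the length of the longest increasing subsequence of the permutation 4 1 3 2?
2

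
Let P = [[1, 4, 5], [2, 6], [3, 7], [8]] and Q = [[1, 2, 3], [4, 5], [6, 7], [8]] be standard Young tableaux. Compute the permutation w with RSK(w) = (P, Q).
Reverse the RSK construction: for i from n down to 1, find the cell of Q containing i, remove the entry at that cell from P, and reverse-bump it up through P; the value ejected from row 1 is w(i).

Step i=8: Q has 8 at row 4, column 1; remove 8 from row 4 of P and reverse-bump: 8 enters row 3 and ejects 7; 7 enters row 2 and ejects 6; 6 enters row 1 and ejects 5. So w(8) = 5. P is now [[1, 4, 6], [2, 7], [3, 8]].
Step i=7: Q has 7 at row 3, column 2; remove 8 from row 3 of P and reverse-bump: 8 enters row 2 and ejects 7; 7 enters row 1 and ejects 6. So w(7) = 6. P is now [[1, 4, 7], [2, 8], [3]].
Step i=6: Q has 6 at row 3, column 1; remove 3 from row 3 of P and reverse-bump: 3 enters row 2 and ejects 2; 2 enters row 1 and ejects 1. So w(6) = 1. P is now [[2, 4, 7], [3, 8]].
Step i=5: Q has 5 at row 2, column 2; remove 8 from row 2 of P and reverse-bump: 8 enters row 1 and ejects 7. So w(5) = 7. P is now [[2, 4, 8], [3]].
Step i=4: Q has 4 at row 2, column 1; remove 3 from row 2 of P and reverse-bump: 3 enters row 1 and ejects 2. So w(4) = 2. P is now [[3, 4, 8]].
Step i=3: Q has 3 at row 1, column 3; remove that cell from P, ejecting 8. So w(3) = 8. P is now [[3, 4]].
Step i=2: Q has 2 at row 1, column 2; remove that cell from P, ejecting 4. So w(2) = 4. P is now [[3]].
Step i=1: Q has 1 at row 1, column 1; remove that cell from P, ejecting 3. So w(1) = 3. P is now [].

So w = 3 4 8 2 7 1 6 5.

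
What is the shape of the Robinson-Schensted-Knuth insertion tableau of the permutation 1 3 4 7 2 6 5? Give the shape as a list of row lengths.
[4, 2, 1]

Row-insert each entry into an empty tableau.

After inserting 1: P = [[1]].
After inserting 3: P = [[1, 3]].
After inserting 4: P = [[1, 3, 4]].
After inserting 7: P = [[1, 3, 4, 7]].
After inserting 2: P = [[1, 2, 4, 7], [3]].
After inserting 6: P = [[1, 2, 4, 6], [3, 7]].
After inserting 5: P = [[1, 2, 4, 5], [3, 6], [7]].

The final insertion tableau P = [[1, 2, 4, 5], [3, 6], [7]] has shape [4, 2, 1].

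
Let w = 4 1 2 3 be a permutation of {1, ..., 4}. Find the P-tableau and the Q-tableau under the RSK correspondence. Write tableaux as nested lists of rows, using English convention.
Insert each entry of the permutation into P by Schensted row insertion, recording in Q the position of each new cell.

Insert 4: appended to row 1. P = [[4]].
Insert 1: 1 bumps 4 from row 1; 4 starts row 2. P = [[1], [4]].
Insert 2: appended to row 1. P = [[1, 2], [4]].
Insert 3: appended to row 1. P = [[1, 2, 3], [4]].

So P = [[1, 2, 3], [4]], Q = [[1, 3, 4], [2]].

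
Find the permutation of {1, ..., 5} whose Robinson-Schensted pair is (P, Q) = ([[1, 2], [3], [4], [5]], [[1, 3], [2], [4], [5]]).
Reverse the RSK construction: for i from n down to 1, find the cell of Q containing i, remove the entry at that cell from P, and reverse-bump it up through P; the value ejected from row 1 is w(i).

Step i=5: Q has 5 at row 4, column 1; remove 5 from row 4 of P and reverse-bump: 5 enters row 3 and ejects 4; 4 enters row 2 and ejects 3; 3 enters row 1 and ejects 2. So w(5) = 2. P is now [[1, 3], [4], [5]].
Step i=4: Q has 4 at row 3, column 1; remove 5 from row 3 of P and reverse-bump: 5 enters row 2 and ejects 4; 4 enters row 1 and ejects 3. So w(4) = 3. P is now [[1, 4], [5]].
Step i=3: Q has 3 at row 1, column 2; remove that cell from P, ejecting 4. So w(3) = 4. P is now [[1], [5]].
Step i=2: Q has 2 at row 2, column 1; remove 5 from row 2 of P and reverse-bump: 5 enters row 1 and ejects 1. So w(2) = 1. P is now [[5]].
Step i=1: Q has 1 at row 1, column 1; remove that cell from P, ejecting 5. So w(1) = 5. P is now [].

So w = 5 1 4 3 2.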